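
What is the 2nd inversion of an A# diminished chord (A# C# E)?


Reasoning:
Root position: A# C# E
2nd inversion: move root and 3rd up an octave
Bass note: E
Notes (bottom to top) = E A# C#


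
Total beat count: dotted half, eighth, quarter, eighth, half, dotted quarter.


Beat values:
  dotted half = 3 beats
  eighth = 0.5 beats
  quarter = 1 beat
  eighth = 0.5 beats
  half = 2 beats
  dotted quarter = 1.5 beats
Sum = 3 + 0.5 + 1 + 0.5 + 2 + 1.5
= 8.5 beats


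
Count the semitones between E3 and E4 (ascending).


Step by step:
Absolute semitone position = octave×12 + chromatic position
E3: 3×12 + 4 = 40
E4: 4×12 + 4 = 52
Difference = 52 - 40 = 12
= 12 semitones


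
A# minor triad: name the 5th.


Reasoning:
Minor triad = root + minor 3rd (3 semitones) + perfect 5th (7 semitones)
A triad on A# stacks thirds, so the chord tones use letter names A-C-E
Root: A#
Minor 3rd above A#: C#
Perfect 5th above A#: E#
The 5th = E#


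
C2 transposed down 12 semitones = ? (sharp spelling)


C2: chromatic position 0 in octave 2 → absolute = 2×12 + 0 = 24
Transpose down 12: 24 - 12 = 12
12 = 1×12 + 0 → C in octave 1
Result = C1


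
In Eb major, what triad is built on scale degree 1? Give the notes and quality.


Let's work it out.
Eb major scale: Eb F G Ab Bb C D
Diatonic triad on degree 1 stacks scale notes 1, 3, 5: Eb G Bb
Eb→G = 4 semitones; Eb→Bb = 7 semitones → major triad
= Eb G Bb (major)


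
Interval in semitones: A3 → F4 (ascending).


Absolute semitone position = octave×12 + chromatic position
A3: 3×12 + 9 = 45
F4: 4×12 + 5 = 53
Difference = 53 - 45 = 8
= 8 semitones


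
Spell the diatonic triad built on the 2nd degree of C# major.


Reasoning:
C# major scale: C# D# E# F# G# A# B#
Diatonic triad on degree 2 stacks scale notes 2, 4, 6: D# F# A#
D#→F# = 3 semitones; D#→A# = 7 semitones → minor triad
= D# F# A# (minor)


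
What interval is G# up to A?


Reasoning:
Letter names: G → A spans 2 letter names → a 2nd
Semitones: G# → A = 1 half-step
A 2nd of 1 semitone is a minor 2nd
= minor 2nd


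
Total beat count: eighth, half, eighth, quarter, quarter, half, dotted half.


Let's work it out.
Beat values:
  eighth = 0.5 beats
  half = 2 beats
  eighth = 0.5 beats
  quarter = 1 beat
  quarter = 1 beat
  half = 2 beats
  dotted half = 3 beats
Sum = 0.5 + 2 + 0.5 + 1 + 1 + 2 + 3
= 10 beats


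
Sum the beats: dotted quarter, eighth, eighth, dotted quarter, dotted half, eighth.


Solution.
Beat values:
  dotted quarter = 1.5 beats
  eighth = 0.5 beats
  eighth = 0.5 beats
  dotted quarter = 1.5 beats
  dotted half = 3 beats
  eighth = 0.5 beats
Sum = 1.5 + 0.5 + 0.5 + 1.5 + 3 + 0.5
= 7.5 beats


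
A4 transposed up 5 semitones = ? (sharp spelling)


Solution.
A4: chromatic position 9 in octave 4 → absolute = 4×12 + 9 = 57
Transpose up 5: 57 + 5 = 62
62 = 5×12 + 2 → D in octave 5
Result = D5


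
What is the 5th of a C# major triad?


Step by step:
Major triad = root + major 3rd (4 semitones) + perfect 5th (7 semitones)
A triad on C# stacks thirds, so the chord tones use letter names C-E-G
Root: C#
Major 3rd above C#: E#
Perfect 5th above C#: G#
The 5th = G#


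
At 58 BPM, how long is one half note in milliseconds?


Working:
One quarter-note beat = 60000 / BPM = 60000 / 58 ms
Half note = 2 × quarter note
Duration = 2 × 60000 / 58 = 120000 / 58
= 2069.0 ms


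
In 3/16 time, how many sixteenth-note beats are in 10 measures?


Time signature 3/16: the bottom number 16 means the sixteenth note gets one count
The top number 3 means 3 sixteenth-note beats per measure
Total = 3 × 10 measures
= 30 sixteenth-note beats


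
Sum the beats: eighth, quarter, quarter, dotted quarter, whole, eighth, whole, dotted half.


Beat values:
  eighth = 0.5 beats
  quarter = 1 beat
  quarter = 1 beat
  dotted quarter = 1.5 beats
  whole = 4 beats
  eighth = 0.5 beats
  whole = 4 beats
  dotted half = 3 beats
Sum = 0.5 + 1 + 1 + 1.5 + 4 + 0.5 + 4 + 3
= 15.5 beats


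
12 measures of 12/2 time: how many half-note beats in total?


Time signature 12/2: the bottom number 2 means the half note gets one count
The top number 12 means 12 half-note beats per measure
Total = 12 × 12 measures
= 144 half-note beats


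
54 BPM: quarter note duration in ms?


One quarter-note beat = 60000 / BPM = 60000 / 54 ms
Duration = 60000 / 54
= 1111.1 ms


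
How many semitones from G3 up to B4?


Solution.
Absolute semitone position = octave×12 + chromatic position
G3: 3×12 + 7 = 43
B4: 4×12 + 11 = 59
Difference = 59 - 43 = 16
= 16 semitones


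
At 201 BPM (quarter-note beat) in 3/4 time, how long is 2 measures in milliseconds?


Reasoning:
Quarter-note beat duration = 60000 / 201 ms
Beats per measure (3/4) = 3
One measure = 3 × 60000 / 201 = 180000 / 201 ms
2 measures = 2 × 180000 / 201 = 360000 / 201
= 1791.0 ms


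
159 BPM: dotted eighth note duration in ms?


Solution.
One quarter-note beat = 60000 / BPM = 60000 / 159 ms
Dotted eighth note = 3/4 × quarter note
Duration = 3/4 × 60000 / 159 = 45000 / 159
= 283.0 ms


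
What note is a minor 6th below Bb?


A 6th spans 6 letter names, so from B we land on D
A minor 6th = 8 semitones below Bb
Spell D at that pitch: D
= D


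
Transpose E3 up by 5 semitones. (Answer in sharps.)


Reasoning:
E3: chromatic position 4 in octave 3 → absolute = 3×12 + 4 = 40
Transpose up 5: 40 + 5 = 45
45 = 3×12 + 9 → A in octave 3
Result = A3


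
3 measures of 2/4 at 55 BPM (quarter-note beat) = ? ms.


Quarter-note beat duration = 60000 / 55 ms
Beats per measure (2/4) = 2
One measure = 2 × 60000 / 55 = 120000 / 55 ms
3 measures = 3 × 120000 / 55 = 360000 / 55
= 6545.5 ms


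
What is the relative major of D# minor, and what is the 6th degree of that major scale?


Reasoning:
The relative major shares the key signature and is a minor 3rd above the minor tonic
A minor 3rd above D# is F#
→ relative major of D# minor is F# major
F# major scale: F# G# A# B C# D# E#
= F# major; 6th degree = D#


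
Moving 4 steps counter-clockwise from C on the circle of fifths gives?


Working:
Each counter-clockwise step moves down a perfect 5th (= up a perfect 4th)
From C: C → F → Bb → Eb → Ab
= Ab


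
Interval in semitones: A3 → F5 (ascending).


Reasoning:
Absolute semitone position = octave×12 + chromatic position
A3: 3×12 + 9 = 45
F5: 5×12 + 5 = 65
Difference = 65 - 45 = 20
= 20 semitones


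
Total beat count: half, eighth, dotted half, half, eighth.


Reasoning:
Beat values:
  half = 2 beats
  eighth = 0.5 beats
  dotted half = 3 beats
  half = 2 beats
  eighth = 0.5 beats
Sum = 2 + 0.5 + 3 + 2 + 0.5
= 8 beats


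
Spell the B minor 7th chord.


Solution.
Minor 7th chord = root + minor 3rd + perfect 5th + minor 7th
Seventh chords stack in thirds, so the letter names are B-D-F-A
Root: B
Minor 3rd above B: D
Perfect 5th above B: F#
Minor 7th above B: A
Chord = B D F# A


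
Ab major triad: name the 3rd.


Major triad = root + major 3rd (4 semitones) + perfect 5th (7 semitones)
A triad on Ab stacks thirds, so the chord tones use letter names A-C-E
Root: Ab
Major 3rd above Ab: C
Perfect 5th above Ab: Eb
The 3rd = C


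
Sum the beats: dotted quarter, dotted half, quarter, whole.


Beat values:
  dotted quarter = 1.5 beats
  dotted half = 3 beats
  quarter = 1 beat
  whole = 4 beats
Sum = 1.5 + 3 + 1 + 4
= 9.5 beats


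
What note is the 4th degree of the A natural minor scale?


Reasoning:
Natural minor scale pattern: W-H-W-W-H-W-W (2-1-2-2-1-2-2 semitones)
Starting from A:
  A + 2 semitones → B
  B + 1 semitone → C
  C + 2 semitones → D
  D + 2 semitones → E
  E + 1 semitone → F
  F + 2 semitones → G
  G + 2 semitones → A
Scale: A B C D E F G
Degree 4 = D


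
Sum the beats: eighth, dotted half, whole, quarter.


Beat values:
  eighth = 0.5 beats
  dotted half = 3 beats
  whole = 4 beats
  quarter = 1 beat
Sum = 0.5 + 3 + 4 + 1
= 8.5 beats


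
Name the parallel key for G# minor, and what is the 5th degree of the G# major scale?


Let's work it out.
Parallel keys share the same tonic but differ in mode
G# minor → parallel is G# major
G# major scale: G# A# B# C# D# E# F##
= G# major; 5th degree = D#


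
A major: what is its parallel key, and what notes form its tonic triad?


Working:
Parallel keys share the same tonic but differ in mode
A major → parallel is A minor
Tonic triad of A minor = A C E
= A minor; triad = A C E


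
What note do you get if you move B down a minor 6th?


minor 6th: 6 letter names, 8 semitones
Letter: B - 5 → D
Pitch: B - 8 semitones, spelled as a D → D#
= D#


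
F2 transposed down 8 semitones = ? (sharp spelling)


Step by step:
F2: chromatic position 5 in octave 2 → absolute = 2×12 + 5 = 29
Transpose down 8: 29 - 8 = 21
21 = 1×12 + 9 → A in octave 1
Result = A1


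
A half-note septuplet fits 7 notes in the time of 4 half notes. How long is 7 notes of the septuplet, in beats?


Solution.
Septuplet: 7 notes occupy the space of 4 half notes
Space = 4 × 2 = 8 beats
Each septuplet note = 8 / 7 = 8/7 beats
7 notes = 7 × 8/7 = 8
= 8 beats


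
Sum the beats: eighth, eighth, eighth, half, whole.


Beat values:
  eighth = 0.5 beats
  eighth = 0.5 beats
  eighth = 0.5 beats
  half = 2 beats
  whole = 4 beats
Sum = 0.5 + 0.5 + 0.5 + 2 + 4
= 7.5 beats


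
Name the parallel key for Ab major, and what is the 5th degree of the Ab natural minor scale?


Reasoning:
Parallel keys share the same tonic but differ in mode
Ab major → parallel is Ab minor
Ab natural minor scale: Ab Bb Cb Db Eb Fb Gb
= Ab minor; 5th degree = Eb


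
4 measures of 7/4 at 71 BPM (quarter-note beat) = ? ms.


Quarter-note beat duration = 60000 / 71 ms
Beats per measure (7/4) = 7
One measure = 7 × 60000 / 71 = 420000 / 71 ms
4 measures = 4 × 420000 / 71 = 1680000 / 71
= 23662.0 ms


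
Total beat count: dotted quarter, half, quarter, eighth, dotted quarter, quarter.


Beat values:
  dotted quarter = 1.5 beats
  half = 2 beats
  quarter = 1 beat
  eighth = 0.5 beats
  dotted quarter = 1.5 beats
  quarter = 1 beat
Sum = 1.5 + 2 + 1 + 0.5 + 1.5 + 1
= 7.5 beats


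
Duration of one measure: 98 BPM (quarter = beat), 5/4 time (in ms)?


Solution.
Quarter-note beat duration = 60000 / 98 ms
Beats per measure (5/4) = 5
One measure = 5 × 60000 / 98 = 300000 / 98 ms
= 3061.2 ms


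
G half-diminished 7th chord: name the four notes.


Half-diminished 7th chord = root + minor 3rd + diminished 5th + minor 7th
Seventh chords stack in thirds, so the letter names are G-B-D-F
Root: G
Minor 3rd above G: Bb
Diminished 5th above G: Db
Minor 7th above G: F
Chord = G Bb Db F


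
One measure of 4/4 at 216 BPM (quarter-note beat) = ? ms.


Reasoning:
Quarter-note beat duration = 60000 / 216 ms
Beats per measure (4/4) = 4
One measure = 4 × 60000 / 216 = 240000 / 216 ms
= 1111.1 ms


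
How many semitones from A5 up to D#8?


Reasoning:
Absolute semitone position = octave×12 + chromatic position
A5: 5×12 + 9 = 69
D#8: 8×12 + 3 = 99
Difference = 99 - 69 = 30
= 30 semitones


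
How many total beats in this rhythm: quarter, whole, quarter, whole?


Working:
Beat values:
  quarter = 1 beat
  whole = 4 beats
  quarter = 1 beat
  whole = 4 beats
Sum = 1 + 4 + 1 + 4
= 10 beats


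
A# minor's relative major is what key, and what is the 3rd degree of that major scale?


Let's work it out.
The relative major shares the key signature and is a minor 3rd above the minor tonic
A minor 3rd above A# is C#
→ relative major of A# minor is C# major
C# major scale: C# D# E# F# G# A# B#
= C# major; 3rd degree = E#


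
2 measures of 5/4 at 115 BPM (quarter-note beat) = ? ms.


Quarter-note beat duration = 60000 / 115 ms
Beats per measure (5/4) = 5
One measure = 5 × 60000 / 115 = 300000 / 115 ms
2 measures = 2 × 300000 / 115 = 600000 / 115
= 5217.4 ms


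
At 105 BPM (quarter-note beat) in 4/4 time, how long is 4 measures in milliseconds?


Solution.
Quarter-note beat duration = 60000 / 105 ms
Beats per measure (4/4) = 4
One measure = 4 × 60000 / 105 = 240000 / 105 ms
4 measures = 4 × 240000 / 105 = 960000 / 105
= 9142.9 ms


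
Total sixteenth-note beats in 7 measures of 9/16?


Let's work it out.
Time signature 9/16: the bottom number 16 means the sixteenth note gets one count
The top number 9 means 9 sixteenth-note beats per measure
Total = 9 × 7 measures
= 63 sixteenth-note beats


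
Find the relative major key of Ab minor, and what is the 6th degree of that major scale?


The relative major shares the key signature and is a minor 3rd above the minor tonic
A minor 3rd above Ab is Cb
→ relative major of Ab minor is Cb major
Cb major scale: Cb Db Eb Fb Gb Ab Bb
= Cb major; 6th degree = Ab


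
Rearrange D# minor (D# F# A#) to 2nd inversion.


Solution.
Root position: D# F# A#
2nd inversion: move root and 3rd up an octave
Bass note: A#
Notes (bottom to top) = A# D# F#


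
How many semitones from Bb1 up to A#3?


Let's work it out.
Absolute semitone position = octave×12 + chromatic position
Bb1: 1×12 + 10 = 22
A#3: 3×12 + 10 = 46
Difference = 46 - 22 = 24
= 24 semitones


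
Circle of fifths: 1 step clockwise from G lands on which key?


Reasoning:
Each clockwise step on the circle of fifths moves up a perfect 5th
From G: G → D
= D


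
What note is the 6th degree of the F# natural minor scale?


Solution.
Natural minor scale pattern: W-H-W-W-H-W-W (2-1-2-2-1-2-2 semitones)
Starting from F#:
  F# + 2 semitones → G#
  G# + 1 semitone → A
  A + 2 semitones → B
  B + 2 semitones → C#
  C# + 1 semitone → D
  D + 2 semitones → E
  E + 2 semitones → F#
Scale: F# G# A B C# D E
Degree 6 = D


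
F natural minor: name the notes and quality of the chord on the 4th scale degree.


Let's work it out.
F natural minor scale: F G Ab Bb C Db Eb
Diatonic triad on degree 4 stacks scale notes 4, 6, 1: Bb Db F
Bb→Db = 3 semitones; Bb→F = 7 semitones → minor triad
= Bb Db F (minor)


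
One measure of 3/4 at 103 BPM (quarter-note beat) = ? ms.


Reasoning:
Quarter-note beat duration = 60000 / 103 ms
Beats per measure (3/4) = 3
One measure = 3 × 60000 / 103 = 180000 / 103 ms
= 1747.6 ms


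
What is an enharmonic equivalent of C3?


Enharmonic notes sound the same pitch but are spelled with different letter names
C and B# name the same pitch class
Octave numbers change at C, so C3 = B#2
= B#2


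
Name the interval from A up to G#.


Solution.
Letter names: A → G spans 7 letter names → a 7th
Semitones: A → G# = 11 half-steps
A 7th of 11 semitones is a major 7th
= major 7th


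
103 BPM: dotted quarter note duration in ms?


Solution.
One quarter-note beat = 60000 / BPM = 60000 / 103 ms
Dotted quarter note = 3/2 × quarter note
Duration = 3/2 × 60000 / 103 = 90000 / 103
= 873.8 ms


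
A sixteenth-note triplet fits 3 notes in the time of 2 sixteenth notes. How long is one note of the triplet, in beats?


Working:
Triplet: 3 notes occupy the space of 2 sixteenth notes
Space = 2 × 1/4 = 1/2 beats
Each triplet note = 1/2 / 3 = 1/6 beats
= 1/6 beats


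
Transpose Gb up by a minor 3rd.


Reasoning:
minor 3rd: 3 letter names, 3 semitones
Letter: G + 2 → B
Pitch: Gb + 3 semitones, spelled as a B → Bbb
= Bbb


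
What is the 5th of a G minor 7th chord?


Minor 7th chord = root + minor 3rd + perfect 5th + minor 7th
Seventh chords stack in thirds, so the letter names are G-B-D-F
Root: G
Minor 3rd above G: Bb
Perfect 5th above G: D
Minor 7th above G: F
The 5th = D


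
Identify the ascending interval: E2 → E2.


Step by step:
Letter names: E → E spans 1 letter name → a unison
Semitones: E2 → E2 = 0 half-steps
A unison of 0 semitones is a perfect unison
= perfect unison


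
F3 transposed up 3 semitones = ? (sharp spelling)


F3: chromatic position 5 in octave 3 → absolute = 3×12 + 5 = 41
Transpose up 3: 41 + 3 = 44
44 = 3×12 + 8 → G# in octave 3
Result = G#3


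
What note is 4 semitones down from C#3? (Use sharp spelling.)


C#3: chromatic position 1 in octave 3 → absolute = 3×12 + 1 = 37
Transpose down 4: 37 - 4 = 33
33 = 2×12 + 9 → A in octave 2
Result = A2


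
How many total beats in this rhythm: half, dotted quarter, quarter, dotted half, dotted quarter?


Solution.
Beat values:
  half = 2 beats
  dotted quarter = 1.5 beats
  quarter = 1 beat
  dotted half = 3 beats
  dotted quarter = 1.5 beats
Sum = 2 + 1.5 + 1 + 3 + 1.5
= 9 beats


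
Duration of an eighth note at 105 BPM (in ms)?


Step by step:
One quarter-note beat = 60000 / BPM = 60000 / 105 ms
Eighth note = 1/2 × quarter note
Duration = 1/2 × 60000 / 105 = 30000 / 105
= 285.7 ms


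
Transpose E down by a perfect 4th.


Step by step:
perfect 4th: 4 letter names, 5 semitones
Letter: E - 3 → B
Pitch: E - 5 semitones, spelled as a B → B
= B


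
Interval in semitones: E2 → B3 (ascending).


Working:
Absolute semitone position = octave×12 + chromatic position
E2: 2×12 + 4 = 28
B3: 3×12 + 11 = 47
Difference = 47 - 28 = 19
= 19 semitones


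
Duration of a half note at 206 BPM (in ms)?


One quarter-note beat = 60000 / BPM = 60000 / 206 ms
Half note = 2 × quarter note
Duration = 2 × 60000 / 206 = 120000 / 206
= 582.5 ms


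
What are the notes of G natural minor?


Reasoning:
Natural minor scale pattern: W-H-W-W-H-W-W (2-1-2-2-1-2-2 semitones)
Starting from G:
  G + 2 semitones → A
  A + 1 semitone → Bb
  Bb + 2 semitones → C
  C + 2 semitones → D
  D + 1 semitone → Eb
  Eb + 2 semitones → F
  F + 2 semitones → G
Scale = G A Bb C D Eb F


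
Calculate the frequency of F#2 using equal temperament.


Reasoning:
f = 440 × 2^(n/12) where n = semitones from A4
F#2: -27 semitones from A4
f = 440 × 2^(-27/12)
f = 92.50 Hz


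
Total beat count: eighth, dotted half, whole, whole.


Let's work it out.
Beat values:
  eighth = 0.5 beats
  dotted half = 3 beats
  whole = 4 beats
  whole = 4 beats
Sum = 0.5 + 3 + 4 + 4
= 11.5 beats


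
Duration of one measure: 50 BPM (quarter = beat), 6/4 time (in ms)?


Quarter-note beat duration = 60000 / 50 ms
Beats per measure (6/4) = 6
One measure = 6 × 60000 / 50 = 360000 / 50 ms
= 7200.0 ms


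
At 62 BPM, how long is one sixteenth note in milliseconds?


Working:
One quarter-note beat = 60000 / BPM = 60000 / 62 ms
Sixteenth note = 1/4 × quarter note
Duration = 1/4 × 60000 / 62 = 15000 / 62
= 241.9 ms


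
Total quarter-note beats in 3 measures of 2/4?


Working:
Time signature 2/4: the bottom number 4 means the quarter note gets one count
The top number 2 means 2 quarter-note beats per measure
Total = 2 × 3 measures
= 6 quarter-note beats


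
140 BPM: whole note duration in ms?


Reasoning:
One quarter-note beat = 60000 / BPM = 60000 / 140 ms
Whole note = 4 × quarter note
Duration = 4 × 60000 / 140 = 240000 / 140
= 1714.3 ms


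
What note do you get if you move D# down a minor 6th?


Step by step:
minor 6th: 6 letter names, 8 semitones
Letter: D - 5 → F
Pitch: D# - 8 semitones, spelled as an F → F##
= F##


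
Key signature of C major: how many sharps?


Solution.
Sharp major keys follow the circle of fifths: C(0), G(1), D(2), A(3), E(4), B(5), F#(6), C#(7)
C major has 0 sharps
= 0 sharps


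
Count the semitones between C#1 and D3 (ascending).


Absolute semitone position = octave×12 + chromatic position
C#1: 1×12 + 1 = 13
D3: 3×12 + 2 = 38
Difference = 38 - 13 = 25
= 25 semitones


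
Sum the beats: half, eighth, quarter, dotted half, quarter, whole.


Working:
Beat values:
  half = 2 beats
  eighth = 0.5 beats
  quarter = 1 beat
  dotted half = 3 beats
  quarter = 1 beat
  whole = 4 beats
Sum = 2 + 0.5 + 1 + 3 + 1 + 4
= 11.5 beats


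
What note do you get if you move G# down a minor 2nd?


Step by step:
minor 2nd: 2 letter names, 1 semitones
Letter: G - 1 → F
Pitch: G# - 1 semitones, spelled as an F → F##
= F##


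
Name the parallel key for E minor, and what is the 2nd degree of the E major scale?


Step by step:
Parallel keys share the same tonic but differ in mode
E minor → parallel is E major
E major scale: E F# G# A B C# D#
= E major; 2nd degree = F#


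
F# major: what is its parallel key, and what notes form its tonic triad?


Solution.
Parallel keys share the same tonic but differ in mode
F# major → parallel is F# minor
Tonic triad of F# minor = F# A C#
= F# minor; triad = F# A C#


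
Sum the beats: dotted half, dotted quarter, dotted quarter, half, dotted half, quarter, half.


Beat values:
  dotted half = 3 beats
  dotted quarter = 1.5 beats
  dotted quarter = 1.5 beats
  half = 2 beats
  dotted half = 3 beats
  quarter = 1 beat
  half = 2 beats
Sum = 3 + 1.5 + 1.5 + 2 + 3 + 1 + 2
= 14 beats


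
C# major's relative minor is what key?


Working:
The relative minor shares the major's key signature and starts on its 6th degree
6th degree = a major 6th above the tonic; a major 6th above C# is A#
→ relative minor of C# major is A# minor
= A# minor


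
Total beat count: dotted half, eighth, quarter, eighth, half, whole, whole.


Working:
Beat values:
  dotted half = 3 beats
  eighth = 0.5 beats
  quarter = 1 beat
  eighth = 0.5 beats
  half = 2 beats
  whole = 4 beats
  whole = 4 beats
Sum = 3 + 0.5 + 1 + 0.5 + 2 + 4 + 4
= 15 beats


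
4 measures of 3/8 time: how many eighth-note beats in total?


Time signature 3/8: the bottom number 8 means the eighth note gets one count
The top number 3 means 3 eighth-note beats per measure
Total = 3 × 4 measures
= 12 eighth-note beats


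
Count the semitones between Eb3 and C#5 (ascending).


Reasoning:
Absolute semitone position = octave×12 + chromatic position
Eb3: 3×12 + 3 = 39
C#5: 5×12 + 1 = 61
Difference = 61 - 39 = 22
= 22 semitones


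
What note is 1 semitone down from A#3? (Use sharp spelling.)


Let's work it out.
A#3: chromatic position 10 in octave 3 → absolute = 3×12 + 10 = 46
Transpose down 1: 46 - 1 = 45
45 = 3×12 + 9 → A in octave 3
Result = A3


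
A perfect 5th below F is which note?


Let's work it out.
A 5th spans 5 letter names, so from F we land on B
A perfect 5th = 7 semitones below F
Spell B at that pitch: Bb
= Bb


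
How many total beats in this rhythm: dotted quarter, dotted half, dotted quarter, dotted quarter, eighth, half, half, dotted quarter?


Beat values:
  dotted quarter = 1.5 beats
  dotted half = 3 beats
  dotted quarter = 1.5 beats
  dotted quarter = 1.5 beats
  eighth = 0.5 beats
  half = 2 beats
  half = 2 beats
  dotted quarter = 1.5 beats
Sum = 1.5 + 3 + 1.5 + 1.5 + 0.5 + 2 + 2 + 1.5
= 13.5 beats


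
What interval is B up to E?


Solution.
Letter names: B → E spans 4 letter names → a 4th
Semitones: B → E = 5 half-steps
A 4th of 5 semitones is a perfect 4th
= perfect 4th


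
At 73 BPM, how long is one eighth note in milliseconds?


Reasoning:
One quarter-note beat = 60000 / BPM = 60000 / 73 ms
Eighth note = 1/2 × quarter note
Duration = 1/2 × 60000 / 73 = 30000 / 73
= 411.0 ms


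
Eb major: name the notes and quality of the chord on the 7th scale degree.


Eb major scale: Eb F G Ab Bb C D
Diatonic triad on degree 7 stacks scale notes 7, 2, 4: D F Ab
D→F = 3 semitones; D→Ab = 6 semitones → diminished triad
= D F Ab (diminished)


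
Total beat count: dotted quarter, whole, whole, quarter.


Let's work it out.
Beat values:
  dotted quarter = 1.5 beats
  whole = 4 beats
  whole = 4 beats
  quarter = 1 beat
Sum = 1.5 + 4 + 4 + 1
= 10.5 beats


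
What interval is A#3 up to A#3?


Reasoning:
Letter names: A → A spans 1 letter name → a unison
Semitones: A#3 → A#3 = 0 half-steps
A unison of 0 semitones is a perfect unison
= perfect unison


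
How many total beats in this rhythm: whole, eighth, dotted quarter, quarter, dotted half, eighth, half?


Step by step:
Beat values:
  whole = 4 beats
  eighth = 0.5 beats
  dotted quarter = 1.5 beats
  quarter = 1 beat
  dotted half = 3 beats
  eighth = 0.5 beats
  half = 2 beats
Sum = 4 + 0.5 + 1.5 + 1 + 3 + 0.5 + 2
= 12.5 beats


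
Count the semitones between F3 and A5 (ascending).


Let's work it out.
Absolute semitone position = octave×12 + chromatic position
F3: 3×12 + 5 = 41
A5: 5×12 + 9 = 69
Difference = 69 - 41 = 28
= 28 semitones


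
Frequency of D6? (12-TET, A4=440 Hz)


Step by step:
f = 440 × 2^(n/12) where n = semitones from A4
D6: 17 semitones from A4
f = 440 × 2^(17/12)
f = 1174.66 Hz


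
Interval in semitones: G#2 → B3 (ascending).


Absolute semitone position = octave×12 + chromatic position
G#2: 2×12 + 8 = 32
B3: 3×12 + 11 = 47
Difference = 47 - 32 = 15
= 15 semitones


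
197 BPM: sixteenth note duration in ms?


Solution.
One quarter-note beat = 60000 / BPM = 60000 / 197 ms
Sixteenth note = 1/4 × quarter note
Duration = 1/4 × 60000 / 197 = 15000 / 197
= 76.1 ms


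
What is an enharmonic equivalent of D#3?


Enharmonic notes sound the same pitch but are spelled with different letter names
D# and Eb name the same pitch class
= Eb3


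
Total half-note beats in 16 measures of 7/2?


Working:
Time signature 7/2: the bottom number 2 means the half note gets one count
The top number 7 means 7 half-note beats per measure
Total = 7 × 16 measures
= 112 half-note beats


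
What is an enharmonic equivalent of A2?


Enharmonic notes sound the same pitch but are spelled with different letter names
A and G## name the same pitch class
= G##2


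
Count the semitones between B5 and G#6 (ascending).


Working:
Absolute semitone position = octave×12 + chromatic position
B5: 5×12 + 11 = 71
G#6: 6×12 + 8 = 80
Difference = 80 - 71 = 9
= 9 semitones


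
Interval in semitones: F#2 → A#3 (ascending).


Working:
Absolute semitone position = octave×12 + chromatic position
F#2: 2×12 + 6 = 30
A#3: 3×12 + 10 = 46
Difference = 46 - 30 = 16
= 16 semitones


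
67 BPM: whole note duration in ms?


Reasoning:
One quarter-note beat = 60000 / BPM = 60000 / 67 ms
Whole note = 4 × quarter note
Duration = 4 × 60000 / 67 = 240000 / 67
= 3582.1 ms


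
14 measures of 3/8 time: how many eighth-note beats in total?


Time signature 3/8: the bottom number 8 means the eighth note gets one count
The top number 3 means 3 eighth-note beats per measure
Total = 3 × 14 measures
= 42 eighth-note beats


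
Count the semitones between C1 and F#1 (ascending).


Step by step:
Absolute semitone position = octave×12 + chromatic position
C1: 1×12 + 0 = 12
F#1: 1×12 + 6 = 18
Difference = 18 - 12 = 6
= 6 semitones


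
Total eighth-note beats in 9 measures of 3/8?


Solution.
Time signature 3/8: the bottom number 8 means the eighth note gets one count
The top number 3 means 3 eighth-note beats per measure
Total = 3 × 9 measures
= 27 eighth-note beats


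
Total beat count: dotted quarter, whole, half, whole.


Solution.
Beat values:
  dotted quarter = 1.5 beats
  whole = 4 beats
  half = 2 beats
  whole = 4 beats
Sum = 1.5 + 4 + 2 + 4
= 11.5 beats


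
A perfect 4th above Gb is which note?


A 4th spans 4 letter names, so from G we land on C
A perfect 4th = 5 semitones above Gb
Spell C at that pitch: Cb
= Cb


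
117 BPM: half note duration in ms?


Step by step:
One quarter-note beat = 60000 / BPM = 60000 / 117 ms
Half note = 2 × quarter note
Duration = 2 × 60000 / 117 = 120000 / 117
= 1025.6 ms


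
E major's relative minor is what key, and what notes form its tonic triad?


Solution.
The relative minor shares the major's key signature and starts on its 6th degree
6th degree = a major 6th above the tonic; a major 6th above E is C#
→ relative minor of E major is C# minor
Tonic triad of C# minor = root + minor 3rd + perfect 5th = C# E G#
= C# minor; triad = C# E G#


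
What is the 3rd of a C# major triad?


Major triad = root + major 3rd (4 semitones) + perfect 5th (7 semitones)
A triad on C# stacks thirds, so the chord tones use letter names C-E-G
Root: C#
Major 3rd above C#: E#
Perfect 5th above C#: G#
The 3rd = E#


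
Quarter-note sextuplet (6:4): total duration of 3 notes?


Sextuplet: 6 notes occupy the space of 4 quarter notes
Space = 4 × 1 = 4 beats
Each sextuplet note = 4 / 6 = 2/3 beats
3 notes = 3 × 2/3 = 2
= 2 beats


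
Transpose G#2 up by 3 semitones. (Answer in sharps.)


G#2: chromatic position 8 in octave 2 → absolute = 2×12 + 8 = 32
Transpose up 3: 32 + 3 = 35
35 = 2×12 + 11 → B in octave 2
Result = B2


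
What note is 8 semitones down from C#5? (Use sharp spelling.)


Let's work it out.
C#5: chromatic position 1 in octave 5 → absolute = 5×12 + 1 = 61
Transpose down 8: 61 - 8 = 53
53 = 4×12 + 5 → F in octave 4
Result = F4


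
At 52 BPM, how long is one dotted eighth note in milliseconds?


One quarter-note beat = 60000 / BPM = 60000 / 52 ms
Dotted eighth note = 3/4 × quarter note
Duration = 3/4 × 60000 / 52 = 45000 / 52
= 865.4 ms


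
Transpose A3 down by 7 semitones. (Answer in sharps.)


Let's work it out.
A3: chromatic position 9 in octave 3 → absolute = 3×12 + 9 = 45
Transpose down 7: 45 - 7 = 38
38 = 3×12 + 2 → D in octave 3
Result = D3


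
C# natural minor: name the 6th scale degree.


Reasoning:
Natural minor scale pattern: W-H-W-W-H-W-W (2-1-2-2-1-2-2 semitones)
Starting from C#:
  C# + 2 semitones → D#
  D# + 1 semitone → E
  E + 2 semitones → F#
  F# + 2 semitones → G#
  G# + 1 semitone → A
  A + 2 semitones → B
  B + 2 semitones → C#
Scale: C# D# E F# G# A B
Degree 6 = A


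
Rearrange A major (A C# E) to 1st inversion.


Working:
Root position: A C# E
1st inversion: move root up an octave
Bass note: C#
Notes (bottom to top) = C# E A


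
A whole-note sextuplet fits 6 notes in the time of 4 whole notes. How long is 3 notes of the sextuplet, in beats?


Sextuplet: 6 notes occupy the space of 4 whole notes
Space = 4 × 4 = 16 beats
Each sextuplet note = 16 / 6 = 8/3 beats
3 notes = 3 × 8/3 = 8
= 8 beats


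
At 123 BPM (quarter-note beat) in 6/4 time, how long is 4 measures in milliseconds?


Quarter-note beat duration = 60000 / 123 ms
Beats per measure (6/4) = 6
One measure = 6 × 60000 / 123 = 360000 / 123 ms
4 measures = 4 × 360000 / 123 = 1440000 / 123
= 11707.3 ms


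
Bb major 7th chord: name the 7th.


Major 7th chord = root + major 3rd + perfect 5th + major 7th
Seventh chords stack in thirds, so the letter names are B-D-F-A
Root: Bb
Major 3rd above Bb: D
Perfect 5th above Bb: F
Major 7th above Bb: A
The 7th = A


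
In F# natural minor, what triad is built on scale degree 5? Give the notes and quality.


Solution.
F# natural minor scale: F# G# A B C# D E
Diatonic triad on degree 5 stacks scale notes 5, 7, 2: C# E G#
C#→E = 3 semitones; C#→G# = 7 semitones → minor triad
= C# E G# (minor)


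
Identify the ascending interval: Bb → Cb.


Solution.
Letter names: B → C spans 2 letter names → a 2nd
Semitones: Bb → Cb = 1 half-step
A 2nd of 1 semitone is a minor 2nd
= minor 2nd


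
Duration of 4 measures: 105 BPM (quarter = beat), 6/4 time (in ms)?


Quarter-note beat duration = 60000 / 105 ms
Beats per measure (6/4) = 6
One measure = 6 × 60000 / 105 = 360000 / 105 ms
4 measures = 4 × 360000 / 105 = 1440000 / 105
= 13714.3 ms


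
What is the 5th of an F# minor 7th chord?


Working:
Minor 7th chord = root + minor 3rd + perfect 5th + minor 7th
Seventh chords stack in thirds, so the letter names are F-A-C-E
Root: F#
Minor 3rd above F#: A
Perfect 5th above F#: C#
Minor 7th above F#: E
The 5th = C#


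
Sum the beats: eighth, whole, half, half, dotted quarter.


Beat values:
  eighth = 0.5 beats
  whole = 4 beats
  half = 2 beats
  half = 2 beats
  dotted quarter = 1.5 beats
Sum = 0.5 + 4 + 2 + 2 + 1.5
= 10 beats


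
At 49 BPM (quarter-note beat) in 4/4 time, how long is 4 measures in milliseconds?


Working:
Quarter-note beat duration = 60000 / 49 ms
Beats per measure (4/4) = 4
One measure = 4 × 60000 / 49 = 240000 / 49 ms
4 measures = 4 × 240000 / 49 = 960000 / 49
= 19591.8 ms


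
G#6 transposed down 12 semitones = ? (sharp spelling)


Solution.
G#6: chromatic position 8 in octave 6 → absolute = 6×12 + 8 = 80
Transpose down 12: 80 - 12 = 68
68 = 5×12 + 8 → G# in octave 5
Result = G#5


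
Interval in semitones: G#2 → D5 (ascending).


Step by step:
Absolute semitone position = octave×12 + chromatic position
G#2: 2×12 + 8 = 32
D5: 5×12 + 2 = 62
Difference = 62 - 32 = 30
= 30 semitones


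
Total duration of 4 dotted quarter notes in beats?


Base quarter note = 1 beat
Dot 1 adds half the previous value: +1/2
One dotted quarter = 1 + 1/2 = 3/2
4 of them = 4 × 3/2 = 6
= 6 beats


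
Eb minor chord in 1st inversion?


Working:
Root position: Eb Gb Bb
1st inversion: move root up an octave
Bass note: Gb
Notes (bottom to top) = Gb Bb Eb


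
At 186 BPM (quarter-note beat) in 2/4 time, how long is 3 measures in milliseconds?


Working:
Quarter-note beat duration = 60000 / 186 ms
Beats per measure (2/4) = 2
One measure = 2 × 60000 / 186 = 120000 / 186 ms
3 measures = 3 × 120000 / 186 = 360000 / 186
= 1935.5 ms


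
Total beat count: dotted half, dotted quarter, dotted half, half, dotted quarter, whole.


Working:
Beat values:
  dotted half = 3 beats
  dotted quarter = 1.5 beats
  dotted half = 3 beats
  half = 2 beats
  dotted quarter = 1.5 beats
  whole = 4 beats
Sum = 3 + 1.5 + 3 + 2 + 1.5 + 4
= 15 beats


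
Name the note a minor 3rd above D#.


Solution.
A 3rd spans 3 letter names, so from D we land on F
A minor 3rd = 3 semitones above D#
Spell F at that pitch: F#
= F#


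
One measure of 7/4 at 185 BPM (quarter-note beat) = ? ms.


Quarter-note beat duration = 60000 / 185 ms
Beats per measure (7/4) = 7
One measure = 7 × 60000 / 185 = 420000 / 185 ms
= 2270.3 ms


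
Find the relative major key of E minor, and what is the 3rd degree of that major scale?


Working:
The relative major shares the key signature and is a minor 3rd above the minor tonic
A minor 3rd above E is G
→ relative major of E minor is G major
G major scale: G A B C D E F#
= G major; 3rd degree = B


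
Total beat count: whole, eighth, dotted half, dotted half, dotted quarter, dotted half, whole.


Working:
Beat values:
  whole = 4 beats
  eighth = 0.5 beats
  dotted half = 3 beats
  dotted half = 3 beats
  dotted quarter = 1.5 beats
  dotted half = 3 beats
  whole = 4 beats
Sum = 4 + 0.5 + 3 + 3 + 1.5 + 3 + 4
= 19 beats


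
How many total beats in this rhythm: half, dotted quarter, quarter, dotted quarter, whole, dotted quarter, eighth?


Beat values:
  half = 2 beats
  dotted quarter = 1.5 beats
  quarter = 1 beat
  dotted quarter = 1.5 beats
  whole = 4 beats
  dotted quarter = 1.5 beats
  eighth = 0.5 beats
Sum = 2 + 1.5 + 1 + 1.5 + 4 + 1.5 + 0.5
= 12 beats


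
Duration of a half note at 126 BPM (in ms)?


Solution.
One quarter-note beat = 60000 / BPM = 60000 / 126 ms
Half note = 2 × quarter note
Duration = 2 × 60000 / 126 = 120000 / 126
= 952.4 ms


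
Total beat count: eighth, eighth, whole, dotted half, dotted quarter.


Reasoning:
Beat values:
  eighth = 0.5 beats
  eighth = 0.5 beats
  whole = 4 beats
  dotted half = 3 beats
  dotted quarter = 1.5 beats
Sum = 0.5 + 0.5 + 4 + 3 + 1.5
= 9.5 beats


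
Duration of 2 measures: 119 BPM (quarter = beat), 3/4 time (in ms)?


Working:
Quarter-note beat duration = 60000 / 119 ms
Beats per measure (3/4) = 3
One measure = 3 × 60000 / 119 = 180000 / 119 ms
2 measures = 2 × 180000 / 119 = 360000 / 119
= 3025.2 ms


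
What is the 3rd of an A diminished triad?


Diminished triad = root + minor 3rd (3 semitones) + diminished 5th (6 semitones)
A triad on A stacks thirds, so the chord tones use letter names A-C-E
Root: A
Minor 3rd above A: C
Diminished 5th above A: Eb
The 3rd = C


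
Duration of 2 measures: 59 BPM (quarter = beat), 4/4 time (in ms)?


Solution.
Quarter-note beat duration = 60000 / 59 ms
Beats per measure (4/4) = 4
One measure = 4 × 60000 / 59 = 240000 / 59 ms
2 measures = 2 × 240000 / 59 = 480000 / 59
= 8135.6 ms


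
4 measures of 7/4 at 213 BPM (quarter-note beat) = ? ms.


Step by step:
Quarter-note beat duration = 60000 / 213 ms
Beats per measure (7/4) = 7
One measure = 7 × 60000 / 213 = 420000 / 213 ms
4 measures = 4 × 420000 / 213 = 1680000 / 213
= 7887.3 ms


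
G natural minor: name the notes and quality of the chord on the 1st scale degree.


Let's work it out.
G natural minor scale: G A Bb C D Eb F
Diatonic triad on degree 1 stacks scale notes 1, 3, 5: G Bb D
G→Bb = 3 semitones; G→D = 7 semitones → minor triad
= G Bb D (minor)


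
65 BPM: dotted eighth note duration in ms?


One quarter-note beat = 60000 / BPM = 60000 / 65 ms
Dotted eighth note = 3/4 × quarter note
Duration = 3/4 × 60000 / 65 = 45000 / 65
= 692.3 ms


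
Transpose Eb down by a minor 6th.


Step by step:
minor 6th: 6 letter names, 8 semitones
Letter: E - 5 → G
Pitch: Eb - 8 semitones, spelled as a G → G
= G


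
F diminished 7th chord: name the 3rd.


Reasoning:
Diminished 7th chord = root + minor 3rd + diminished 5th + diminished 7th
Seventh chords stack in thirds, so the letter names are F-A-C-E
Root: F
Minor 3rd above F: Ab
Diminished 5th above F: Cb
Diminished 7th above F: Ebb
The 3rd = Ab


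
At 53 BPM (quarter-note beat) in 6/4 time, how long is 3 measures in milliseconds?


Quarter-note beat duration = 60000 / 53 ms
Beats per measure (6/4) = 6
One measure = 6 × 60000 / 53 = 360000 / 53 ms
3 measures = 3 × 360000 / 53 = 1080000 / 53
= 20377.4 ms


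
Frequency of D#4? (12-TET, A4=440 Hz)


Solution.
f = 440 × 2^(n/12) where n = semitones from A4
D#4: -6 semitones from A4
f = 440 × 2^(-6/12)
f = 311.13 Hz


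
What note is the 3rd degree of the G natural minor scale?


Step by step:
Natural minor scale pattern: W-H-W-W-H-W-W (2-1-2-2-1-2-2 semitones)
Starting from G:
  G + 2 semitones → A
  A + 1 semitone → Bb
  Bb + 2 semitones → C
  C + 2 semitones → D
  D + 1 semitone → Eb
  Eb + 2 semitones → F
  F + 2 semitones → G
Scale: G A Bb C D Eb F
Degree 3 = Bb


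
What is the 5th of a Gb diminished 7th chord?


Diminished 7th chord = root + minor 3rd + diminished 5th + diminished 7th
Seventh chords stack in thirds, so the letter names are G-B-D-F
Root: Gb
Minor 3rd above Gb: Bbb
Diminished 5th above Gb: Dbb
Diminished 7th above Gb: Fbb
The 5th = Dbb


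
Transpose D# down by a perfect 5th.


perfect 5th: 5 letter names, 7 semitones
Letter: D - 4 → G
Pitch: D# - 7 semitones, spelled as a G → G#
= G#


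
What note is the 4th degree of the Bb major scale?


Major scale pattern: W-W-H-W-W-W-H (2-2-1-2-2-2-1 semitones)
Starting from Bb:
  Bb + 2 semitones → C
  C + 2 semitones → D
  D + 1 semitone → Eb
  Eb + 2 semitones → F
  F + 2 semitones → G
  G + 2 semitones → A
  A + 1 semitone → Bb
Scale: Bb C D Eb F G A
Degree 4 = Eb


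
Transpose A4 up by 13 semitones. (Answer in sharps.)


Working:
A4: chromatic position 9 in octave 4 → absolute = 4×12 + 9 = 57
Transpose up 13: 57 + 13 = 70
70 = 5×12 + 10 → A# in octave 5
Result = A#5


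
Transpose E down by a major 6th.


Working:
major 6th: 6 letter names, 9 semitones
Letter: E - 5 → G
Pitch: E - 9 semitones, spelled as a G → G
= G


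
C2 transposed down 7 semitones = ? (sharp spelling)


C2: chromatic position 0 in octave 2 → absolute = 2×12 + 0 = 24
Transpose down 7: 24 - 7 = 17
17 = 1×12 + 5 → F in octave 1
Result = F1


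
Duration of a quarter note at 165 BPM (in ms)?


Solution.
One quarter-note beat = 60000 / BPM = 60000 / 165 ms
Duration = 60000 / 165
= 363.6 ms
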